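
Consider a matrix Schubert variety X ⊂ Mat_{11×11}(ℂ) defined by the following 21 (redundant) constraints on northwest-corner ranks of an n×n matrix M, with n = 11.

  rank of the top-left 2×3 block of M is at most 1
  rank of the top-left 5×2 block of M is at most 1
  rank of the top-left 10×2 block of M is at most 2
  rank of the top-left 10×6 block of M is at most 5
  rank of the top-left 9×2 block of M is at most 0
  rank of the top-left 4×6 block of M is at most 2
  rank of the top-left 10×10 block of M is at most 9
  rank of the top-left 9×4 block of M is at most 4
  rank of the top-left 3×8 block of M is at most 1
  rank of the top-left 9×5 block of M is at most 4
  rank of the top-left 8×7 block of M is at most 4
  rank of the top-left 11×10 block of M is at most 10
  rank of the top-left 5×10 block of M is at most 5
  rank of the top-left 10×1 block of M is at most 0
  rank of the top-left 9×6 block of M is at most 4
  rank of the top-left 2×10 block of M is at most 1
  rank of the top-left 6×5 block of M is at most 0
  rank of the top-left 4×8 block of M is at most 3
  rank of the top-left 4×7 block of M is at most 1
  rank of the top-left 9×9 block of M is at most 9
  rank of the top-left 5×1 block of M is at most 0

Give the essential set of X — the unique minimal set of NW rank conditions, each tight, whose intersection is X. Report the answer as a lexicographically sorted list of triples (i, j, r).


Computing R[i][j] = min implied NW-rank bound (n=11, 21 conditions):

  row 1: 0 | 0 | 0 | 0 | 0 | 1 | 1 | 1 | 1 | 1 | 1
  row 2: 0 | 0 | 0 | 0 | 0 | 1 | 1 | 1 | 1 | 1 | 2
  row 3: 0 | 0 | 0 | 0 | 0 | 1 | 1 | 1 | 2 | 2 | 3
  row 4: 0 | 0 | 0 | 0 | 0 | 1 | 1 | 2 | 3 | 3 | 4
  row 5: 0 | 0 | 0 | 0 | 0 | 1 | 2 | 3 | 4 | 4 | 5
  row 6: 0 | 0 | 0 | 0 | 0 | 1 | 2 | 3 | 4 | 5 | 6
  row 7: 0 | 0 | 1 | 1 | 1 | 2 | 3 | 4 | 5 | 6 | 7
  row 8: 0 | 0 | 1 | 2 | 2 | 3 | 4 | 5 | 6 | 7 | 8
  row 9: 0 | 0 | 1 | 2 | 3 | 4 | 5 | 6 | 7 | 8 | 9
  row 10: 0 | 1 | 2 | 3 | 4 | 5 | 6 | 7 | 8 | 9 | 10
  row 11: 1 | 2 | 3 | 4 | 5 | 6 | 7 | 8 | 9 | 10 | 11

reading off 1-entries of Δ²R: w = (6, 11, 9, 8, 7, 10, 3, 4, 5, 2, 1).

Fulton essential set (6 of the 44 Rothe cells):

[(2, 10, 1), (3, 8, 1), (4, 7, 1), (6, 5, 0), (9, 2, 0), (10, 1, 0)]


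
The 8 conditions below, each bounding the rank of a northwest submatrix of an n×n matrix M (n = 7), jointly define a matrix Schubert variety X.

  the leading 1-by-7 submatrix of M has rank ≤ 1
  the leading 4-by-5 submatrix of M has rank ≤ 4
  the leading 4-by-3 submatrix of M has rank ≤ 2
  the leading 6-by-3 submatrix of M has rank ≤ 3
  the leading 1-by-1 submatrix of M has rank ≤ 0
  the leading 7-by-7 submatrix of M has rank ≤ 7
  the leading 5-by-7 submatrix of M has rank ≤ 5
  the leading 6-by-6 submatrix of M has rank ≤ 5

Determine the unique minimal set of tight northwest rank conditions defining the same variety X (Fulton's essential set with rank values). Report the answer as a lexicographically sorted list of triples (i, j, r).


Reconstructing r_w from the 8 given conditions:

  R[1]: 0 | 1 | 1 | 1 | 1 | 1 | 1
  R[2]: 1 | 2 | 2 | 2 | 2 | 2 | 2
  R[3]: 1 | 2 | 2 | 3 | 3 | 3 | 3
  R[4]: 1 | 2 | 2 | 3 | 4 | 4 | 4
  R[5]: 1 | 2 | 3 | 4 | 5 | 5 | 5
  R[6]: 1 | 2 | 3 | 4 | 5 | 5 | 6
  R[7]: 1 | 2 | 3 | 4 | 5 | 6 | 7

second differences of R give the permutation w = (2, 1, 4, 5, 3, 7, 6).

D(w) has 4 cells with 3 SE-corners; essential set:

[(1, 1, 0), (4, 3, 2), (6, 6, 5)]


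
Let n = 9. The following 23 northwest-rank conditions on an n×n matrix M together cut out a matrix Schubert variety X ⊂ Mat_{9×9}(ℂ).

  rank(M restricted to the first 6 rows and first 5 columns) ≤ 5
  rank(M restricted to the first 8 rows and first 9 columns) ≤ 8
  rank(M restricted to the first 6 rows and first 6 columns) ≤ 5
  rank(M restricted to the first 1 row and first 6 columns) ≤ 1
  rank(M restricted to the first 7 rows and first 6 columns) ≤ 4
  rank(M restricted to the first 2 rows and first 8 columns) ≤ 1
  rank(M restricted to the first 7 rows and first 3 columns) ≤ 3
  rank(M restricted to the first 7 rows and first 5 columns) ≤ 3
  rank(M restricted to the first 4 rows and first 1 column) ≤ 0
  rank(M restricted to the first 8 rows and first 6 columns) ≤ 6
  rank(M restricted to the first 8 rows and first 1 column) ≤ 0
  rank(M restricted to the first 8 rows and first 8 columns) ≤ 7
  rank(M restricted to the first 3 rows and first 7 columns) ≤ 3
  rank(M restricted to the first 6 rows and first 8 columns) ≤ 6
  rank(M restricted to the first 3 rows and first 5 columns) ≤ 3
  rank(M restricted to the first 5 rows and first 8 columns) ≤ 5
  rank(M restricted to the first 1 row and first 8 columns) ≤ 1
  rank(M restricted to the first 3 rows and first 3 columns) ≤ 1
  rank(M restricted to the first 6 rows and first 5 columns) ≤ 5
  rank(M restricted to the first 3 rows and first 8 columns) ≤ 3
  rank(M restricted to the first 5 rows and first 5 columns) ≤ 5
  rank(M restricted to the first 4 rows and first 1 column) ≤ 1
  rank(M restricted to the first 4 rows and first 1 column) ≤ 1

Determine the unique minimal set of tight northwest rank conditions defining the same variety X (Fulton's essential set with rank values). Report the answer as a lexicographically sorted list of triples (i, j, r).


Computing R[i][j] = min implied NW-rank bound (n=9, 23 conditions):

  0 1 1 1 1 1 1 1 1
  0 1 1 1 1 1 1 1 2
  0 1 1 2 2 2 2 2 3
  0 1 2 3 3 3 3 3 4
  0 1 2 3 3 4 4 4 5
  0 1 2 3 3 4 5 5 6
  0 1 2 3 3 4 5 6 7
  0 1 2 3 4 5 6 7 8
  1 2 3 4 5 6 7 8 9

second differences of R give the permutation w = (2, 9, 4, 3, 6, 7, 8, 5, 1).

Fulton essential set (4 of the 18 Rothe cells):

[(2, 8, 1), (3, 3, 1), (7, 5, 3), (8, 1, 0)]


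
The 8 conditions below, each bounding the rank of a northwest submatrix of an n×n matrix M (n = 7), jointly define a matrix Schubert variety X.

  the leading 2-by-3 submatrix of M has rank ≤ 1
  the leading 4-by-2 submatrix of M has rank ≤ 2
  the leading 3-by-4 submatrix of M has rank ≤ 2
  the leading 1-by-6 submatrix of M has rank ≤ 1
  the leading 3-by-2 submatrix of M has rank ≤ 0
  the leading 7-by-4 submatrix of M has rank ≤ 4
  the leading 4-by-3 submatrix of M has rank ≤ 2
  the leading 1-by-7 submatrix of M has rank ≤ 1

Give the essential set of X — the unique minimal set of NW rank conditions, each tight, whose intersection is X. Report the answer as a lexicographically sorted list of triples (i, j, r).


Computing R[i][j] = min implied NW-rank bound (n=7, 8 conditions):

  0 0 1 1 1 1 1
  0 0 1 2 2 2 2
  0 0 1 2 3 3 3
  1 1 2 3 4 4 4
  1 2 3 4 5 5 5
  1 2 3 4 5 6 6
  1 2 3 4 5 6 7

second differences of R give the permutation w = (3, 4, 5, 1, 2, 6, 7).

|D(w)|=6, |Ess(w)|=1:

[(3, 2, 0)]


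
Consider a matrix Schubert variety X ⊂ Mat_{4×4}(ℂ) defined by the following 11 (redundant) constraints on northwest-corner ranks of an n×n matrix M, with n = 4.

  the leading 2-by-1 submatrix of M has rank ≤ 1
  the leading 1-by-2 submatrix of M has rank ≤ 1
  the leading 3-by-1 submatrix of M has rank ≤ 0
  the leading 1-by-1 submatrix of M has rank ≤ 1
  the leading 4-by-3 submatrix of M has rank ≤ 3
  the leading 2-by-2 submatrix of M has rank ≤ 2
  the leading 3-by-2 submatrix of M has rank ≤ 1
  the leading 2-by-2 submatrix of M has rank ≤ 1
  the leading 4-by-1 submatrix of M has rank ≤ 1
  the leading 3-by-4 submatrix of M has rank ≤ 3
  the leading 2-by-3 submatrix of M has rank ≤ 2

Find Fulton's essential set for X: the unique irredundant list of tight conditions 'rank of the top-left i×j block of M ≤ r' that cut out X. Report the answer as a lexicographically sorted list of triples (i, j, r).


Computing R[i][j] = min implied NW-rank bound (n=4, 11 conditions):

  0, 1, 1, 1
  0, 1, 2, 2
  0, 1, 2, 3
  1, 2, 3, 4

giving w = (2, 3, 4, 1) via Δ²R.

Rothe diagram D(w) (3 cells), 1 SE-corner (essential condition):

[(3, 1, 0)]


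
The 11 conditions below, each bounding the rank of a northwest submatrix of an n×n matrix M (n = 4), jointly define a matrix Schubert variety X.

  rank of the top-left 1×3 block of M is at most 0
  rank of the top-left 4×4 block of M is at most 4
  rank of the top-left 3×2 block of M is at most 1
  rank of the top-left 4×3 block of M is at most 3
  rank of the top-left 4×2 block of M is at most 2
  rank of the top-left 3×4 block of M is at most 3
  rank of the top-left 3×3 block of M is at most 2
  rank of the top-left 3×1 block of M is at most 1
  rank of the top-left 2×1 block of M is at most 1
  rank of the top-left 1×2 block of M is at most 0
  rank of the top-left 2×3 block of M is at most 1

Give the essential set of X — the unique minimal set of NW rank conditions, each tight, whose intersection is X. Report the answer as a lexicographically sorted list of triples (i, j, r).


Propagating the 11 rank bounds to every northwest block:

  R[1]: 0 | 0 | 0 | 1
  R[2]: 1 | 1 | 1 | 2
  R[3]: 1 | 1 | 2 | 3
  R[4]: 1 | 2 | 3 | 4

hence w(1..4) = (4, 1, 3, 2).

|D(w)|=4, |Ess(w)|=2:

[(1, 3, 0), (3, 2, 1)]


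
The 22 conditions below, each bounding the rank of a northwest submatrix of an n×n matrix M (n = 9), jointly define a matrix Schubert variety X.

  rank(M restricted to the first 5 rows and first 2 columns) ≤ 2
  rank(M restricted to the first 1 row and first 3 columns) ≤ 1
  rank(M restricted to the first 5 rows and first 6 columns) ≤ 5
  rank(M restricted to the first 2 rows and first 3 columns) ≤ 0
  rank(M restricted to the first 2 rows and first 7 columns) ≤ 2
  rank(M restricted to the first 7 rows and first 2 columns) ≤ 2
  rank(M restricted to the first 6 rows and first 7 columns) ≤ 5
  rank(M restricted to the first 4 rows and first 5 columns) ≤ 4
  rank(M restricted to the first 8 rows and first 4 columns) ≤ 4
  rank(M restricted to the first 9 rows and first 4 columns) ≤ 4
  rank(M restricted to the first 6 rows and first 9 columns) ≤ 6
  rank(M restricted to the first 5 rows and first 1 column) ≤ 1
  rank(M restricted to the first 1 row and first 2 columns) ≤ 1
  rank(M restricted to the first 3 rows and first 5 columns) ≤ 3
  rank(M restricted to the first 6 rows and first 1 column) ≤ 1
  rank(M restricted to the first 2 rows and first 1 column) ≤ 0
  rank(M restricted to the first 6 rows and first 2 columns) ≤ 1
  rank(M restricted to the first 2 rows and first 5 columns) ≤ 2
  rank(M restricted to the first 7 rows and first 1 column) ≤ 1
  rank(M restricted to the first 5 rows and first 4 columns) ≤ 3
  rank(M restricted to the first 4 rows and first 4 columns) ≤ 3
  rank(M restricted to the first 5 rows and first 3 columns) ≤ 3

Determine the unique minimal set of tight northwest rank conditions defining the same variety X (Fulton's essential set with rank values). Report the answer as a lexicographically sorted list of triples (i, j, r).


Reconstructing r_w from the 22 given conditions:

  row 1: 0, 0, 0, 1, 1, 1, 1, 1, 1
  row 2: 0, 0, 0, 1, 2, 2, 2, 2, 2
  row 3: 1, 1, 1, 2, 3, 3, 3, 3, 3
  row 4: 1, 1, 2, 3, 4, 4, 4, 4, 4
  row 5: 1, 1, 2, 3, 4, 5, 5, 5, 5
  row 6: 1, 1, 2, 3, 4, 5, 5, 6, 6
  row 7: 1, 2, 3, 4, 5, 6, 6, 7, 7
  row 8: 1, 2, 3, 4, 5, 6, 7, 8, 8
  row 9: 1, 2, 3, 4, 5, 6, 7, 8, 9

so w = (4, 5, 1, 3, 6, 8, 2, 7, 9).

D(w) has 10 cells with 3 SE-corners; essential set:

[(2, 3, 0), (6, 2, 1), (6, 7, 5)]


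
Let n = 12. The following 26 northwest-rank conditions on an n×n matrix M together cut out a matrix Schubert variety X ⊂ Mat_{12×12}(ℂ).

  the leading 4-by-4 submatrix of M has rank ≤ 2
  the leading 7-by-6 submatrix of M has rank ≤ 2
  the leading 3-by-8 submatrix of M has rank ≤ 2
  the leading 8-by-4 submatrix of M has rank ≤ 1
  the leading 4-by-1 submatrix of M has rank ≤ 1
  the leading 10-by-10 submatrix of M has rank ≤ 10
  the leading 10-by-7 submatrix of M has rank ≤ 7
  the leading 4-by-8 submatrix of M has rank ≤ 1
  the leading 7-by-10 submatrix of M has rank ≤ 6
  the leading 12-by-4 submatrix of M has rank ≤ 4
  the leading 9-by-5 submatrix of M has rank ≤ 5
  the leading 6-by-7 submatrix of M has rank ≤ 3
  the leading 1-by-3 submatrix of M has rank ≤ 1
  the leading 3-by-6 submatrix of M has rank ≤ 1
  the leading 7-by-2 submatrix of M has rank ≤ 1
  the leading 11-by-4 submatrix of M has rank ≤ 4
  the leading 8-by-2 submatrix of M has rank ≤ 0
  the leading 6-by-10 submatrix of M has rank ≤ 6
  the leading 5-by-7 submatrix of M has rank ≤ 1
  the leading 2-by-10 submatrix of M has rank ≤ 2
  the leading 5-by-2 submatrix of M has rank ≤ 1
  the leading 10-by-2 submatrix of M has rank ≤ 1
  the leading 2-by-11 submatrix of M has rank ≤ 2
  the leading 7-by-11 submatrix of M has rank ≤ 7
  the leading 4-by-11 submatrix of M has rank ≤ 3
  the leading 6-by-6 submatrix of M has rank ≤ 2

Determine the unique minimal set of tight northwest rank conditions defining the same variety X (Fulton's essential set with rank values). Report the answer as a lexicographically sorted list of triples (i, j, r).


Propagating the 26 rank bounds to every northwest block:

  i=1: 0, 0, 1, 1, 1, 1, 1, 1, 1, 1, 1, 1
  i=2: 0, 0, 1, 1, 1, 1, 1, 1, 2, 2, 2, 2
  i=3: 0, 0, 1, 1, 1, 1, 1, 1, 2, 3, 3, 3
  i=4: 0, 0, 1, 1, 1, 1, 1, 1, 2, 3, 3, 4
  i=5: 0, 0, 1, 1, 1, 1, 1, 2, 3, 4, 4, 5
  i=6: 0, 0, 1, 1, 2, 2, 2, 3, 4, 5, 5, 6
  i=7: 0, 0, 1, 1, 2, 2, 3, 4, 5, 6, 6, 7
  i=8: 0, 0, 1, 1, 2, 3, 4, 5, 6, 7, 7, 8
  i=9: 1, 1, 2, 2, 3, 4, 5, 6, 7, 8, 8, 9
  i=10: 1, 1, 2, 3, 4, 5, 6, 7, 8, 9, 9, 10
  i=11: 1, 2, 3, 4, 5, 6, 7, 8, 9, 10, 10, 11
  i=12: 1, 2, 3, 4, 5, 6, 7, 8, 9, 10, 11, 12

hence w(1..12) = (3, 9, 10, 12, 8, 5, 7, 6, 1, 4, 2, 11).

7 SE-corners of the 41-cell Rothe diagram give Ess(w):

[(4, 8, 1), (4, 11, 3), (5, 7, 1), (7, 6, 2), (8, 2, 0), (8, 4, 1), (10, 2, 1)]


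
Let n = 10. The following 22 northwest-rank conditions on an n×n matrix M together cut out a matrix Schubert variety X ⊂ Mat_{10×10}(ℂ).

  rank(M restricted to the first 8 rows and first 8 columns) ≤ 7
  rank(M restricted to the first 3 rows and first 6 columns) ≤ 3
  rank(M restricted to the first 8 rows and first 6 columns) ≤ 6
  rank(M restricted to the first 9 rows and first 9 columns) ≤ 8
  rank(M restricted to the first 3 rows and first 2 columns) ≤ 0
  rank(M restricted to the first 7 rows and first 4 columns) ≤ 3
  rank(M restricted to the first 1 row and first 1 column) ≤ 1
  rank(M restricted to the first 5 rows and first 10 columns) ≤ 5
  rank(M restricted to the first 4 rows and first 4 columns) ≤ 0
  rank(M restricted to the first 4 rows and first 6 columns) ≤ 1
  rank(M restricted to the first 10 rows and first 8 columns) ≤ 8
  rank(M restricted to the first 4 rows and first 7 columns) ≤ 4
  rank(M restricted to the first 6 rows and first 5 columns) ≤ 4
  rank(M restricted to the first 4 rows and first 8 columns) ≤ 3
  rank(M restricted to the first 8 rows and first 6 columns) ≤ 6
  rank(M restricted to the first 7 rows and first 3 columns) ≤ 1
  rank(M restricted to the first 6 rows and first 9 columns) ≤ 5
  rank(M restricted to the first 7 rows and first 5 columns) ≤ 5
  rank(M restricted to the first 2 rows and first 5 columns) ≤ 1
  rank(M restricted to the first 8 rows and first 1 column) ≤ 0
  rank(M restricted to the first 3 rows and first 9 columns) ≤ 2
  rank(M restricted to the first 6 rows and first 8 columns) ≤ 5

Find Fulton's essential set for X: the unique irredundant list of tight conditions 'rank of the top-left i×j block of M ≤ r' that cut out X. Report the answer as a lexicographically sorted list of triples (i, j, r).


Computing R[i][j] = min implied NW-rank bound (n=10, 22 conditions):

  0 | 0 | 0 | 0 | 1 | 1 | 1 | 1 | 1 | 1
  0 | 0 | 0 | 0 | 1 | 1 | 2 | 2 | 2 | 2
  0 | 0 | 0 | 0 | 1 | 1 | 2 | 2 | 2 | 3
  0 | 0 | 0 | 0 | 1 | 1 | 2 | 3 | 3 | 4
  0 | 1 | 1 | 1 | 2 | 2 | 3 | 4 | 4 | 5
  0 | 1 | 1 | 2 | 3 | 3 | 4 | 5 | 5 | 6
  0 | 1 | 1 | 2 | 3 | 4 | 5 | 6 | 6 | 7
  0 | 1 | 2 | 3 | 4 | 5 | 6 | 7 | 7 | 8
  1 | 2 | 3 | 4 | 5 | 6 | 7 | 8 | 8 | 9
  1 | 2 | 3 | 4 | 5 | 6 | 7 | 8 | 9 | 10

hence w(1..10) = (5, 7, 10, 8, 2, 4, 6, 3, 1, 9).

D(w) has 27 cells with 5 SE-corners; essential set:

[(3, 9, 2), (4, 4, 0), (4, 6, 1), (7, 3, 1), (8, 1, 0)]


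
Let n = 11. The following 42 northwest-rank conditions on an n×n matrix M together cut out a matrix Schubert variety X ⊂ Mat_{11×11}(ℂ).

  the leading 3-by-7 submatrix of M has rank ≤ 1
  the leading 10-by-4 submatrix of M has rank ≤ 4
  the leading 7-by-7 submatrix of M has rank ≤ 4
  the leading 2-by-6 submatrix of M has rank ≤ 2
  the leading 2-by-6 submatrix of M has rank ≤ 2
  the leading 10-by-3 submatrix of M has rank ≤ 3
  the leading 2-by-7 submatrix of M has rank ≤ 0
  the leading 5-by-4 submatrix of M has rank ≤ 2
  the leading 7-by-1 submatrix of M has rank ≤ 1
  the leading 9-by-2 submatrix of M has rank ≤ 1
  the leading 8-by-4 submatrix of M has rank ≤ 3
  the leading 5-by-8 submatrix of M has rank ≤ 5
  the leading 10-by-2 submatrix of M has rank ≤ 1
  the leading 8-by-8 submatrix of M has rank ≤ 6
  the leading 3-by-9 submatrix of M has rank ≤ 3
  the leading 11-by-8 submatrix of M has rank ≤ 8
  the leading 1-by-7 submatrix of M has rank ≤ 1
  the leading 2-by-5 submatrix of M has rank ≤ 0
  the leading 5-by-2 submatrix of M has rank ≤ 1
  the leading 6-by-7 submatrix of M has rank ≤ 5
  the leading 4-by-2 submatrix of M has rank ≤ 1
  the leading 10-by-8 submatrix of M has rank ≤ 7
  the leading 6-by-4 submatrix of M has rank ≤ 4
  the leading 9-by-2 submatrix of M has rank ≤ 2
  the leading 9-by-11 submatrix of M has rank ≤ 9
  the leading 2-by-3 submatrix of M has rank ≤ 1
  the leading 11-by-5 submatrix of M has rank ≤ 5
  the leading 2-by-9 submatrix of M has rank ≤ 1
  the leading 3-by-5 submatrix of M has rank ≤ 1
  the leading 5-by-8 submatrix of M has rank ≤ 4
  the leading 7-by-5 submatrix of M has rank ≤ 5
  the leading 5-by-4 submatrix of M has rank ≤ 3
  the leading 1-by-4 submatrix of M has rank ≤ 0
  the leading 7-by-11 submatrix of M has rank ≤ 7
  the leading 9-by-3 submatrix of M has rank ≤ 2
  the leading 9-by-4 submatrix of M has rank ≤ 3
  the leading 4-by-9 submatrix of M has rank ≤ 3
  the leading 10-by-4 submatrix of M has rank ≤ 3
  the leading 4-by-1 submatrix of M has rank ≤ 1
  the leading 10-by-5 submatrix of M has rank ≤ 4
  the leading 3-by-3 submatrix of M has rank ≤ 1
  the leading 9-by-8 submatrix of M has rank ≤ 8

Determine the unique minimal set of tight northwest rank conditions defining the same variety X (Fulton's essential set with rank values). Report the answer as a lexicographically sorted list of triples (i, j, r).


Computing R[i][j] = min implied NW-rank bound (n=11, 42 conditions):

  row 1: 0, 0, 0, 0, 0, 0, 0, 1, 1, 1, 1
  row 2: 0, 0, 0, 0, 0, 0, 0, 1, 1, 2, 2
  row 3: 1, 1, 1, 1, 1, 1, 1, 2, 2, 3, 3
  row 4: 1, 1, 2, 2, 2, 2, 2, 3, 3, 4, 4
  row 5: 1, 1, 2, 2, 3, 3, 3, 4, 4, 5, 5
  row 6: 1, 1, 2, 3, 4, 4, 4, 5, 5, 6, 6
  row 7: 1, 1, 2, 3, 4, 4, 4, 5, 6, 7, 7
  row 8: 1, 1, 2, 3, 4, 5, 5, 6, 7, 8, 8
  row 9: 1, 1, 2, 3, 4, 5, 6, 7, 8, 9, 9
  row 10: 1, 1, 2, 3, 4, 5, 6, 7, 8, 9, 10
  row 11: 1, 2, 3, 4, 5, 6, 7, 8, 9, 10, 11

hence w(1..11) = (8, 10, 1, 3, 5, 4, 9, 6, 7, 11, 2).

|D(w)|=25, |Ess(w)|=5:

[(2, 7, 0), (2, 9, 1), (5, 4, 2), (7, 7, 4), (10, 2, 1)]


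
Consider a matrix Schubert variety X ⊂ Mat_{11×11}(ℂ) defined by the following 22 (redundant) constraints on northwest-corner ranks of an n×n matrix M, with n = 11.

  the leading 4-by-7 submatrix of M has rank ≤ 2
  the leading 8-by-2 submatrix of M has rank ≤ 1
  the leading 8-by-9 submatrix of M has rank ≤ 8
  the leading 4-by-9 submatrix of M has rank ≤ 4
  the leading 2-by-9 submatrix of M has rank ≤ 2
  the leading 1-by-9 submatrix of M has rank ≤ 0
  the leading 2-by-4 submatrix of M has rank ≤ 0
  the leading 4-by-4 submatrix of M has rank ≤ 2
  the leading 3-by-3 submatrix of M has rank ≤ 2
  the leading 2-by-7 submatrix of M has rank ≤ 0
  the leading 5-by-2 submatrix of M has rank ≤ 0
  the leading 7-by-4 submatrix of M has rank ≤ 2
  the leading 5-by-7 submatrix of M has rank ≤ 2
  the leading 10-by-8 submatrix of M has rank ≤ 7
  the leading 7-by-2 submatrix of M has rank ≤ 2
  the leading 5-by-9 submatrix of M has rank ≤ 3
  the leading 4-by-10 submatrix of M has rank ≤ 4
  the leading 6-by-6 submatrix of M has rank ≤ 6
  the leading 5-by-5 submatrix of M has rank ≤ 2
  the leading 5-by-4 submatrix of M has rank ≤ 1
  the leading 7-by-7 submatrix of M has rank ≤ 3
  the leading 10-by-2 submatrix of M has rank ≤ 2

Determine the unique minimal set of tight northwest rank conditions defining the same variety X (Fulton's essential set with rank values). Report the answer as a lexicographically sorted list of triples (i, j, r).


Recovering R(i,j) via the rank-extension bound from the 22 conditions:

  R[1]: 0, 0, 0, 0, 0, 0, 0, 0, 0, 1, 1
  R[2]: 0, 0, 0, 0, 0, 0, 0, 1, 1, 2, 2
  R[3]: 0, 0, 1, 1, 1, 1, 1, 2, 2, 3, 3
  R[4]: 0, 0, 1, 1, 2, 2, 2, 3, 3, 4, 4
  R[5]: 0, 0, 1, 1, 2, 2, 2, 3, 3, 4, 5
  R[6]: 1, 1, 2, 2, 3, 3, 3, 4, 4, 5, 6
  R[7]: 1, 1, 2, 2, 3, 3, 3, 4, 5, 6, 7
  R[8]: 1, 1, 2, 3, 4, 4, 4, 5, 6, 7, 8
  R[9]: 1, 2, 3, 4, 5, 5, 5, 6, 7, 8, 9
  R[10]: 1, 2, 3, 4, 5, 6, 6, 7, 8, 9, 10
  R[11]: 1, 2, 3, 4, 5, 6, 7, 8, 9, 10, 11

reading off 1-entries of Δ²R: w = (10, 8, 3, 5, 11, 1, 9, 4, 2, 6, 7).

|D(w)|=32, |Ess(w)|=9:

[(1, 9, 0), (2, 7, 0), (5, 2, 0), (5, 4, 1), (5, 7, 2), (5, 9, 3), (7, 4, 2), (7, 7, 3), (8, 2, 1)]


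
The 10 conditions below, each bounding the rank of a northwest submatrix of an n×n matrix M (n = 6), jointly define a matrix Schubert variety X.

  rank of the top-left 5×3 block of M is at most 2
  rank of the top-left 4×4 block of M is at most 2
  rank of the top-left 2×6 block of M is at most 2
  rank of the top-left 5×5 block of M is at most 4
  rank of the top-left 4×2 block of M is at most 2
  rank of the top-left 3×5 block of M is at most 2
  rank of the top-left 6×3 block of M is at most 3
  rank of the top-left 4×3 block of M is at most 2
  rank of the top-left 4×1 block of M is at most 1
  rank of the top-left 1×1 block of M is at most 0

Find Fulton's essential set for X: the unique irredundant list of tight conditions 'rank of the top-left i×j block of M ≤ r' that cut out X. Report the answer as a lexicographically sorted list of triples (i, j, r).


Reconstructing r_w from the 10 given conditions:

  0  1  1  1  1  1
  1  2  2  2  2  2
  1  2  2  2  2  3
  1  2  2  2  3  4
  1  2  2  3  4  5
  1  2  3  4  5  6

giving w = (2, 1, 6, 5, 4, 3) via Δ²R.

D(w) has 7 cells with 4 SE-corners; essential set:

[(1, 1, 0), (3, 5, 2), (4, 4, 2), (5, 3, 2)]


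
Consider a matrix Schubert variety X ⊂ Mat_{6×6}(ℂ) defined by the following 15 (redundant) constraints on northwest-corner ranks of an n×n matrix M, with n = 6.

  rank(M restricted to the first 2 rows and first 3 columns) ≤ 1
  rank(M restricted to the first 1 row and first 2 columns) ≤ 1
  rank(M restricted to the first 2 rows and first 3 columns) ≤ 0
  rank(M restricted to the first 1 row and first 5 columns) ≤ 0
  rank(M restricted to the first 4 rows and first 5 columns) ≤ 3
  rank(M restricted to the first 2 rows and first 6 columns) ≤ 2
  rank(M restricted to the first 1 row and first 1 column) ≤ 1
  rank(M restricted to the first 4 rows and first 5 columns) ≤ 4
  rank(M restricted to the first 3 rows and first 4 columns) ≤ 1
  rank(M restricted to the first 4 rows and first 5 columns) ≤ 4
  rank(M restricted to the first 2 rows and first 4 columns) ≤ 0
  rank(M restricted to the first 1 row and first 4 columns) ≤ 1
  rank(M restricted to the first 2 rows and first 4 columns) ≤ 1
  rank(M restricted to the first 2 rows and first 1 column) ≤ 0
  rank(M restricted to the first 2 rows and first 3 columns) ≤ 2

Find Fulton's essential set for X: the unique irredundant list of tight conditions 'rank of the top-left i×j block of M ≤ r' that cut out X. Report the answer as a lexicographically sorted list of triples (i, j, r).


Reconstructing r_w from the 15 given conditions:

  0, 0, 0, 0, 0, 1
  0, 0, 0, 0, 1, 2
  1, 1, 1, 1, 2, 3
  1, 2, 2, 2, 3, 4
  1, 2, 3, 3, 4, 5
  1, 2, 3, 4, 5, 6

so w = (6, 5, 1, 2, 3, 4).

D(w) has 9 cells with 2 SE-corners; essential set:

[(1, 5, 0), (2, 4, 0)]


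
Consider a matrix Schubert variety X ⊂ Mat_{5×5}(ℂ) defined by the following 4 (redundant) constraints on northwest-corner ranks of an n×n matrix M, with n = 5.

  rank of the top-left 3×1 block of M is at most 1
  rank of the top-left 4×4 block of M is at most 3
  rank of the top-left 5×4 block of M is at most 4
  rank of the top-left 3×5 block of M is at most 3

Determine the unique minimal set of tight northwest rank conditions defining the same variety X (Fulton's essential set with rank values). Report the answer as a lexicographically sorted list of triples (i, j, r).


The tightest implied rank at each (i,j), from the 4 conditions:

  row 1: 1 | 1 | 1 | 1 | 1
  row 2: 1 | 2 | 2 | 2 | 2
  row 3: 1 | 2 | 3 | 3 | 3
  row 4: 1 | 2 | 3 | 3 | 4
  row 5: 1 | 2 | 3 | 4 | 5

the unique w with this rank table is (1, 2, 3, 5, 4).

1 SE-corner of the 1-cell Rothe diagram gives Ess(w):

[(4, 4, 3)]


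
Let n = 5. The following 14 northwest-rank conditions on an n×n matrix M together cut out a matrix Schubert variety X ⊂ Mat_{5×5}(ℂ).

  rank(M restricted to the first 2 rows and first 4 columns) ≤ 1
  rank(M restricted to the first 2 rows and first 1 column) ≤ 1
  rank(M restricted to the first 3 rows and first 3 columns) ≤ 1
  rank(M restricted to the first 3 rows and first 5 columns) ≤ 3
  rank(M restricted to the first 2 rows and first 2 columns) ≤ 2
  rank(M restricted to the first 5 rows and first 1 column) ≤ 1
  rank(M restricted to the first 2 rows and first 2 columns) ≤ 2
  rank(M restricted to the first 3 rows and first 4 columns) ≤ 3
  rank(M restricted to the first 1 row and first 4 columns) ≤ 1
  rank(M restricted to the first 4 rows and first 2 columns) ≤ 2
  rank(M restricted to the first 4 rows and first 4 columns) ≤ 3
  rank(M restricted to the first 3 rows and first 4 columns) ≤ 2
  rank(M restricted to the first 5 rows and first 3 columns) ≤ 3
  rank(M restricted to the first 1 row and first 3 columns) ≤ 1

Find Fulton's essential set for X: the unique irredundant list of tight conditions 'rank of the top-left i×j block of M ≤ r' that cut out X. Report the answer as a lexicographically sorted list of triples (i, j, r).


Computing R[i][j] = min implied NW-rank bound (n=5, 14 conditions):

  row 1: 1, 1, 1, 1, 1
  row 2: 1, 1, 1, 1, 2
  row 3: 1, 1, 1, 2, 3
  row 4: 1, 2, 2, 3, 4
  row 5: 1, 2, 3, 4, 5

so w = (1, 5, 4, 2, 3).

D(w) has 5 cells with 2 SE-corners; essential set:

[(2, 4, 1), (3, 3, 1)]


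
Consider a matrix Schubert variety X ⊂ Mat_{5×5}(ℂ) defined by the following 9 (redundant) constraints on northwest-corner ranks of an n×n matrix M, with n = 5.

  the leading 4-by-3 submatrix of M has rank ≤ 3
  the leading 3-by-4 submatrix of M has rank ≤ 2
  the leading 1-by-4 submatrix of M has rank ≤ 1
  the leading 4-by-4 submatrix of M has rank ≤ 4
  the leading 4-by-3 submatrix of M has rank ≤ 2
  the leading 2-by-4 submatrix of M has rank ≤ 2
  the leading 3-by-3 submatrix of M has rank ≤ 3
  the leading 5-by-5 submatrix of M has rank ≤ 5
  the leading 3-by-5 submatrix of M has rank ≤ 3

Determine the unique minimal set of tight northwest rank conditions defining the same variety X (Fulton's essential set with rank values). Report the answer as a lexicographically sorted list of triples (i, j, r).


Propagating the 9 rank bounds to every northwest block:

  R[1]: 1, 1, 1, 1, 1
  R[2]: 1, 2, 2, 2, 2
  R[3]: 1, 2, 2, 2, 3
  R[4]: 1, 2, 2, 3, 4
  R[5]: 1, 2, 3, 4, 5

so w = (1, 2, 5, 4, 3).

2 SE-corners of the 3-cell Rothe diagram give Ess(w):

[(3, 4, 2), (4, 3, 2)]


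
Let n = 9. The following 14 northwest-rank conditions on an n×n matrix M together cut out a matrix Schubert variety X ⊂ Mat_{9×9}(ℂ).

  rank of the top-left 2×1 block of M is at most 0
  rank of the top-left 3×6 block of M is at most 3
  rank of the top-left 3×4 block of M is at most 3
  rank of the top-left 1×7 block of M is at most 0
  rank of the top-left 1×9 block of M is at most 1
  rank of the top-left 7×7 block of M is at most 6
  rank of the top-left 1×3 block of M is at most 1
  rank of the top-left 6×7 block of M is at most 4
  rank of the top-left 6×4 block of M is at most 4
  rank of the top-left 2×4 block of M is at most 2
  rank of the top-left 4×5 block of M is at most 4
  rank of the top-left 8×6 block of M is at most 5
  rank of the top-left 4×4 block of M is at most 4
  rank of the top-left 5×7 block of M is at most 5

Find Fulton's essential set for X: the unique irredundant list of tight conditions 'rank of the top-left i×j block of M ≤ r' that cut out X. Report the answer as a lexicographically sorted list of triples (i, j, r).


Recovering R(i,j) via the rank-extension bound from the 14 conditions:

  i=1: 0, 0, 0, 0, 0, 0, 0, 1, 1
  i=2: 0, 1, 1, 1, 1, 1, 1, 2, 2
  i=3: 1, 2, 2, 2, 2, 2, 2, 3, 3
  i=4: 1, 2, 3, 3, 3, 3, 3, 4, 4
  i=5: 1, 2, 3, 4, 4, 4, 4, 5, 5
  i=6: 1, 2, 3, 4, 4, 4, 4, 5, 6
  i=7: 1, 2, 3, 4, 5, 5, 5, 6, 7
  i=8: 1, 2, 3, 4, 5, 5, 6, 7, 8
  i=9: 1, 2, 3, 4, 5, 6, 7, 8, 9

the unique w with this rank table is (8, 2, 1, 3, 4, 9, 5, 7, 6).

|D(w)|=12, |Ess(w)|=4:

[(1, 7, 0), (2, 1, 0), (6, 7, 4), (8, 6, 5)]


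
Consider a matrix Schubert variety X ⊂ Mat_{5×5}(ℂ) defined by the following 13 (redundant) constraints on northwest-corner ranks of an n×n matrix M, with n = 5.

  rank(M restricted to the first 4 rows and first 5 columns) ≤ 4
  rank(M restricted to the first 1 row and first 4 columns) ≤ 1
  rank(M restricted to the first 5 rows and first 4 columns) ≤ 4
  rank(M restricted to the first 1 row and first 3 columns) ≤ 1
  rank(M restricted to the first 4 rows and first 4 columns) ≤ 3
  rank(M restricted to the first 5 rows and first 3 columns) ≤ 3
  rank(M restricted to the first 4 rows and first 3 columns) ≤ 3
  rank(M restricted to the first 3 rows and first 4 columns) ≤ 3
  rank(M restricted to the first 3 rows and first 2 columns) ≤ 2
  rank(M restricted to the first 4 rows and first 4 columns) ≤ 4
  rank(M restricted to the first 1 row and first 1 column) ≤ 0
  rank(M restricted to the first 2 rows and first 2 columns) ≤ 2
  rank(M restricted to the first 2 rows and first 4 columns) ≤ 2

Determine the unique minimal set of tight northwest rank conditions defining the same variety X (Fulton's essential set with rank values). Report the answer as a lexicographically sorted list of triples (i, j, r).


Rank table r_w(5×5) implied by the 13 constraints:

  i=1: 0, 1, 1, 1, 1
  i=2: 1, 2, 2, 2, 2
  i=3: 1, 2, 3, 3, 3
  i=4: 1, 2, 3, 3, 4
  i=5: 1, 2, 3, 4, 5

reading off 1-entries of Δ²R: w = (2, 1, 3, 5, 4).

Rothe diagram D(w) (2 cells), 2 SE-corners (essential conditions):

[(1, 1, 0), (4, 4, 3)]


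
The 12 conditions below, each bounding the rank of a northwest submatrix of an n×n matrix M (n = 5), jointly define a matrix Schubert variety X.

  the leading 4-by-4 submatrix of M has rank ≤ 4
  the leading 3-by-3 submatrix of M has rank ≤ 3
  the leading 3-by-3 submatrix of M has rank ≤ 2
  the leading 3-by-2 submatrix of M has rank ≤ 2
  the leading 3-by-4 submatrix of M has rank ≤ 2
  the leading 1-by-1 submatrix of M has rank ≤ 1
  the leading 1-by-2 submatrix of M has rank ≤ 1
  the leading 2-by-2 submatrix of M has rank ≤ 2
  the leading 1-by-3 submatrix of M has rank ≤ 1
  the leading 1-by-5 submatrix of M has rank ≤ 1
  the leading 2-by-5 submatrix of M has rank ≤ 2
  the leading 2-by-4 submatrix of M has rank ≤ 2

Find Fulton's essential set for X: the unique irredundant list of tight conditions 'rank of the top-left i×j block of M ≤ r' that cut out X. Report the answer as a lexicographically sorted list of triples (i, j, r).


The tightest implied rank at each (i,j), from the 12 conditions:

  R[1]: 1 | 1 | 1 | 1 | 1
  R[2]: 1 | 2 | 2 | 2 | 2
  R[3]: 1 | 2 | 2 | 2 | 3
  R[4]: 1 | 2 | 3 | 3 | 4
  R[5]: 1 | 2 | 3 | 4 | 5

second differences of R give the permutation w = (1, 2, 5, 3, 4).

D(w) has 2 cells with 1 SE-corner; essential set:

[(3, 4, 2)]


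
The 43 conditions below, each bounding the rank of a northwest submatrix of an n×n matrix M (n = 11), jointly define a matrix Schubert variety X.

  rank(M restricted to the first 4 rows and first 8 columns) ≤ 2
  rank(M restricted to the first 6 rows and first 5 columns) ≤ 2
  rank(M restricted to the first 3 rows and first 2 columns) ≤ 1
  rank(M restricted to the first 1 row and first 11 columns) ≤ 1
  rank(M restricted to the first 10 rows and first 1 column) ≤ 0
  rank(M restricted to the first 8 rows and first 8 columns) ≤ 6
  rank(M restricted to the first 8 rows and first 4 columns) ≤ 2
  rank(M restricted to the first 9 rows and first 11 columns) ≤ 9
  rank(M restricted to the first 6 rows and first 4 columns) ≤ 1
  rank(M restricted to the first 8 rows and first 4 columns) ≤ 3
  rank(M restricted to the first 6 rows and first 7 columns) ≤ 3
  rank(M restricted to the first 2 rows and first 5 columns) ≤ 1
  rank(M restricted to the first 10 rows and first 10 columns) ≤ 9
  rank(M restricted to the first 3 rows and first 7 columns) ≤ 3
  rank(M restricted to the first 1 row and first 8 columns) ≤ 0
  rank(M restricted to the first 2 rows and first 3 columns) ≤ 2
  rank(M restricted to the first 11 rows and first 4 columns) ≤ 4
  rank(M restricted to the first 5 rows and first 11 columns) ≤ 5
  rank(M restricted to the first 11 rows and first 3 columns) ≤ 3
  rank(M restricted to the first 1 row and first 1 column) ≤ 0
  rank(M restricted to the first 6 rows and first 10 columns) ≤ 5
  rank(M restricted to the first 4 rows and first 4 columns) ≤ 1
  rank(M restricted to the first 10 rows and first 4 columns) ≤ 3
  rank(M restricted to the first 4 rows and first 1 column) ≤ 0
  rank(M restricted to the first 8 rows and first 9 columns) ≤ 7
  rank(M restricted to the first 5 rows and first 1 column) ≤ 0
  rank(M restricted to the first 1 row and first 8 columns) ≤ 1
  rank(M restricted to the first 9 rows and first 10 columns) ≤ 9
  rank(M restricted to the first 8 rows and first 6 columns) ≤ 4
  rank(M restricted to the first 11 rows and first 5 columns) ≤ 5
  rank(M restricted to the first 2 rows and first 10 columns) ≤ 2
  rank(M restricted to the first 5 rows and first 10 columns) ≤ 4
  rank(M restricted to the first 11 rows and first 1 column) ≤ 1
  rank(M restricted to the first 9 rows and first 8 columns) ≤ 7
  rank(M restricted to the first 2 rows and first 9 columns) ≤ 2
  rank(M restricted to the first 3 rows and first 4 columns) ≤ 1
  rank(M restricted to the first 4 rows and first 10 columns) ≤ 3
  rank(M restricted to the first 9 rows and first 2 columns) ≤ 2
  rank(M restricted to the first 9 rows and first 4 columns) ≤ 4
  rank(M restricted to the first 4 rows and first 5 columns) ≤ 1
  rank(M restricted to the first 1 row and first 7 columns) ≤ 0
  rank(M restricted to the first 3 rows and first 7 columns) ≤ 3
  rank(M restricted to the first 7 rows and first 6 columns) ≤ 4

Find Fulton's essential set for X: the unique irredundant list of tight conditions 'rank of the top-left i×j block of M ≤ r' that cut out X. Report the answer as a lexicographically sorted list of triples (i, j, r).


Propagating the 43 rank bounds to every northwest block:

  0 | 0 | 0 | 0 | 0 | 0 | 0 | 0 | 1 | 1 | 1
  0 | 1 | 1 | 1 | 1 | 1 | 1 | 1 | 2 | 2 | 2
  0 | 1 | 1 | 1 | 1 | 2 | 2 | 2 | 3 | 3 | 3
  0 | 1 | 1 | 1 | 1 | 2 | 2 | 2 | 3 | 3 | 4
  0 | 1 | 1 | 1 | 2 | 3 | 3 | 3 | 4 | 4 | 5
  0 | 1 | 1 | 1 | 2 | 3 | 3 | 4 | 5 | 5 | 6
  0 | 1 | 2 | 2 | 3 | 4 | 4 | 5 | 6 | 6 | 7
  0 | 1 | 2 | 2 | 3 | 4 | 5 | 6 | 7 | 7 | 8
  0 | 1 | 2 | 3 | 4 | 5 | 6 | 7 | 8 | 8 | 9
  0 | 1 | 2 | 3 | 4 | 5 | 6 | 7 | 8 | 9 | 10
  1 | 2 | 3 | 4 | 5 | 6 | 7 | 8 | 9 | 10 | 11

reading off 1-entries of Δ²R: w = (9, 2, 6, 11, 5, 8, 3, 7, 4, 10, 1).

|D(w)|=32, |Ess(w)|=8:

[(1, 8, 0), (4, 5, 1), (4, 8, 2), (4, 10, 3), (6, 4, 1), (6, 7, 3), (8, 4, 2), (10, 1, 0)]


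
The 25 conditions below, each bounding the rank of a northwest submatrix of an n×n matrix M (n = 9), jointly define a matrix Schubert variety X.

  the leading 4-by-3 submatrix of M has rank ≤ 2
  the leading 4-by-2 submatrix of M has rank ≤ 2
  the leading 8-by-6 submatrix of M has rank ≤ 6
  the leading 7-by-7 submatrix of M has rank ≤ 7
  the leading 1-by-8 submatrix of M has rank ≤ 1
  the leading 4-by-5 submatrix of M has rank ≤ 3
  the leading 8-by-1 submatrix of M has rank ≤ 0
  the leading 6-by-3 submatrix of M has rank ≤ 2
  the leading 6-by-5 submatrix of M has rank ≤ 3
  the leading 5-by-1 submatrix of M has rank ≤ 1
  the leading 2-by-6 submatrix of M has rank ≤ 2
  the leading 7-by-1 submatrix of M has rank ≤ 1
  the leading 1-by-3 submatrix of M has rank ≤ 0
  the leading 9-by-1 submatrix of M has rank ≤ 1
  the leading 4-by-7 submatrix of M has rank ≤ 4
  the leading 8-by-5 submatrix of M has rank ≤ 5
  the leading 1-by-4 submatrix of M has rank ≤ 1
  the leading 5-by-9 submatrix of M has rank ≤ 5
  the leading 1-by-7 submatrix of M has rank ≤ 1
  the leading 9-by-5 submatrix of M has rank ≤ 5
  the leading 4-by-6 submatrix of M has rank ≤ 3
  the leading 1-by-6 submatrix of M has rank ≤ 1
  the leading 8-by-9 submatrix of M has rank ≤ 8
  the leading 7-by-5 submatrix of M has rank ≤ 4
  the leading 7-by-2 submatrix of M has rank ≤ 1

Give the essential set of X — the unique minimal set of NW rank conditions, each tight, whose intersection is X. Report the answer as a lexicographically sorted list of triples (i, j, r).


Rank table r_w(9×9) implied by the 25 constraints:

  R[1]: 0 0 0 1 1 1 1 1 1
  R[2]: 0 1 1 2 2 2 2 2 2
  R[3]: 0 1 2 3 3 3 3 3 3
  R[4]: 0 1 2 3 3 3 4 4 4
  R[5]: 0 1 2 3 3 4 5 5 5
  R[6]: 0 1 2 3 3 4 5 6 6
  R[7]: 0 1 2 3 4 5 6 7 7
  R[8]: 0 1 2 3 4 5 6 7 8
  R[9]: 1 2 3 4 5 6 7 8 9

the unique w with this rank table is (4, 2, 3, 7, 6, 8, 5, 9, 1).

Fulton essential set (4 of the 14 Rothe cells):

[(1, 3, 0), (4, 6, 3), (6, 5, 3), (8, 1, 0)]


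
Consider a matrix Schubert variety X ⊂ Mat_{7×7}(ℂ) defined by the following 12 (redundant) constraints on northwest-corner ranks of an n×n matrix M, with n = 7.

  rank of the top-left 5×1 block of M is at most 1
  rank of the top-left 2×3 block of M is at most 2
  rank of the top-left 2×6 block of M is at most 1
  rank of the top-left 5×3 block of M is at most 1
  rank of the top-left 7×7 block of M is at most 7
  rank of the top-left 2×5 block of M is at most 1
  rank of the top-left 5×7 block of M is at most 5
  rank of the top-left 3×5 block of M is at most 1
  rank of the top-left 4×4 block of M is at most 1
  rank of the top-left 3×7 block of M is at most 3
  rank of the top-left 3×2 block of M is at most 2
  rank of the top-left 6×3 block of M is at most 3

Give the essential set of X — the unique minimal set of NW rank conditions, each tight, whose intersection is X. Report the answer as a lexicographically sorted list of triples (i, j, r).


Recovering R(i,j) via the rank-extension bound from the 12 conditions:

  R[1]: 1 | 1 | 1 | 1 | 1 | 1 | 1
  R[2]: 1 | 1 | 1 | 1 | 1 | 1 | 2
  R[3]: 1 | 1 | 1 | 1 | 1 | 2 | 3
  R[4]: 1 | 1 | 1 | 1 | 2 | 3 | 4
  R[5]: 1 | 1 | 1 | 2 | 3 | 4 | 5
  R[6]: 1 | 2 | 2 | 3 | 4 | 5 | 6
  R[7]: 1 | 2 | 3 | 4 | 5 | 6 | 7

so w = (1, 7, 6, 5, 4, 2, 3).

D(w) has 14 cells with 4 SE-corners; essential set:

[(2, 6, 1), (3, 5, 1), (4, 4, 1), (5, 3, 1)]


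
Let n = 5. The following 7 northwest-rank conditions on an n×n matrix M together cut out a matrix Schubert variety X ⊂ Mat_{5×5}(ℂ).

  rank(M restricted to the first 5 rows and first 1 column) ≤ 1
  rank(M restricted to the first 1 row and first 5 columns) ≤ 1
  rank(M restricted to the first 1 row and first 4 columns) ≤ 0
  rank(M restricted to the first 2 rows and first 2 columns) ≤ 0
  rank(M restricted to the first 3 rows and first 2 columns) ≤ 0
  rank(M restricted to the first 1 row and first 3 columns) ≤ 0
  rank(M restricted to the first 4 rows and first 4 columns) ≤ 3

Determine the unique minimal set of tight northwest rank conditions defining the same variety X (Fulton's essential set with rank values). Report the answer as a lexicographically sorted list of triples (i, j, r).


The tightest implied rank at each (i,j), from the 7 conditions:

  R[1]: 0  0  0  0  1
  R[2]: 0  0  1  1  2
  R[3]: 0  0  1  2  3
  R[4]: 1  1  2  3  4
  R[5]: 1  2  3  4  5

the unique w with this rank table is (5, 3, 4, 1, 2).

D(w) has 8 cells with 2 SE-corners; essential set:

[(1, 4, 0), (3, 2, 0)]
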